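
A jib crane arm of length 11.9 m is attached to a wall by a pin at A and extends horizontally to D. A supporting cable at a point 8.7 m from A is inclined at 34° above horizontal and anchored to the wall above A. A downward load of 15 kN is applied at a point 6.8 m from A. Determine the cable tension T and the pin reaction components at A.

T = 20.97 kN, A_x = 17.38 kN, A_y = 3.276 kN

ΣM about A: T·sin34°·8.7 − 15·6.8 = 0 → T = 102/(8.7·0.559193) = 20.9662 ≈ 20.97 kN.
ΣF_x = 0: A_x − T·cos34° = 0 → A_x = 20.9662 × 0.829038 = 17.38 kN.
ΣF_y = 0: A_y + T·sin34° − 15 = 0 → A_y = 15 − 20.9662 × 0.559193 = 3.276 kN.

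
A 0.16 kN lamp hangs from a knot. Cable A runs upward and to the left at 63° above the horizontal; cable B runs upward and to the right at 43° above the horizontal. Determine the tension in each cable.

ΣF_x = 0: −T_A·cos63° + T_B·cos43° = 0 → T_B = 0.620754·T_A.
ΣF_y = 0: T_A·sin63° + T_B·sin43° = 0.16.
Substitute: T_A·(0.891007 + 0.620754·0.681998) = 0.16 → T_A = 0.121732 ≈ 0.1217 kN.
Then T_B = 0.620754 × 0.121732 = 0.07557 kN.

T_A = 0.1217 kN, T_B = 0.07557 kN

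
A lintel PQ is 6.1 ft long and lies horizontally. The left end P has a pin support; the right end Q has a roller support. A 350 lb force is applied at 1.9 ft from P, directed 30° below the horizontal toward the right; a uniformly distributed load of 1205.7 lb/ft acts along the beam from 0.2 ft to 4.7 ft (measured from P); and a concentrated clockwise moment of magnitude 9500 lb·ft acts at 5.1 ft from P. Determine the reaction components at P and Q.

P_x = -303.1 lb, P_y = 1810 lb, Q_y = 3791 lb

Resultant of the distributed load: 1205.7 × 4.5 = 5425.65 lb at 2.45 ft from P.
Taking moments about P: Q_y·6.1 − 350·sin30°·1.9 − (1205.7·4.5)·2.45 − 9500 = 0 → Q_y = 23125.3425/6.1 = 3791.04 ≈ 3791 lb.
ΣF_y = 0: P_y + 3791.04 − 350·sin30° − 1205.7·4.5 = 0 → P_y = 1810 lb.
ΣF_x = 0: P_x + 350·cos30° = 0 → P_x = -303.1 lb.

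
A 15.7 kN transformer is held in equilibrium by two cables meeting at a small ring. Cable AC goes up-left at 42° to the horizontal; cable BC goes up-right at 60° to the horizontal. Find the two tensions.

T_AC = 8.025 kN, T_BC = 11.93 kN

ΣF_x = 0: −T_AC·cos42° + T_BC·cos60° = 0 → T_BC = 1.48629·T_AC.
ΣF_y = 0: T_AC·sin42° + T_BC·sin60° = 15.7.
Substitute: T_AC·(0.669131 + 1.48629·0.866025) = 15.7 → T_AC = 8.02537 ≈ 8.025 kN.
Then T_BC = 1.48629 × 8.02537 = 11.93 kN.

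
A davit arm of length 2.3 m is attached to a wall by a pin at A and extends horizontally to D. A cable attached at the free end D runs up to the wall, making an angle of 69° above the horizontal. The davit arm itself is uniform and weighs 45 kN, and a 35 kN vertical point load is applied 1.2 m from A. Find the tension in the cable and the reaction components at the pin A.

ΣM about A: T·sin69°·2.3 − 45·1.15 − 35·1.2 = 0 → T = 93.75/(2.3·0.93358) = 43.6608 ≈ 43.66 kN.
ΣF_x = 0: A_x − T·cos69° = 0 → A_x = 43.6608 × 0.358368 = 15.65 kN.
ΣF_y = 0: A_y + T·sin69° − 45 − 35 = 0 → A_y = 80 − 43.6608 × 0.93358 = 39.24 kN.

T = 43.66 kN, A_x = 15.65 kN, A_y = 39.24 kN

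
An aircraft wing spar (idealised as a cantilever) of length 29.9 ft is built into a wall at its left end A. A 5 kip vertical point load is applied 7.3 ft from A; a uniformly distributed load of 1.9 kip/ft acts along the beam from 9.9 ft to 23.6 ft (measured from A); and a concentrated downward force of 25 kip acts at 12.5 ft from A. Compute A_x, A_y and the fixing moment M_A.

A_x = 0, A_y = 56.03 kip, M_A = 785.0 kip·ft

Resultant of the distributed load: 1.9 × 13.7 = 26.03 kip at 16.75 ft from A.
ΣF_x = 0: A_x = 0.
ΣF_y = 0: A_y − 5 − 1.9·13.7 − 25 = 0 → A_y = 56.03 kip.
ΣM about A: M_A − 5·7.3 − (1.9·13.7)·16.75 − 25·12.5 = 0 → M_A = 785.0 kip·ft.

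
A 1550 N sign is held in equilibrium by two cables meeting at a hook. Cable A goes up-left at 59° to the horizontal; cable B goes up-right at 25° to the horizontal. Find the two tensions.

T_A = 1413 N, T_B = 802.7 N

ΣF_x = 0: −T_A·cos59° + T_B·cos25° = 0 → T_B = 0.568282·T_A.
ΣF_y = 0: T_A·sin59° + T_B·sin25° = 1550.
Substitute: T_A·(0.857167 + 0.568282·0.422618) = 1550 → T_A = 1412.52 ≈ 1413 N.
Then T_B = 0.568282 × 1412.52 = 802.7 N.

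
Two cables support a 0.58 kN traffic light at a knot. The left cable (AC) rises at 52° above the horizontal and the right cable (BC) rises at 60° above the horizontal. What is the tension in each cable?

ΣF_x = 0: −T_AC·cos52° + T_BC·cos60° = 0 → T_BC = 1.23132·T_AC.
ΣF_y = 0: T_AC·sin52° + T_BC·sin60° = 0.58.
Substitute: T_AC·(0.788011 + 1.23132·0.866025) = 0.58 → T_AC = 0.312776 ≈ 0.3128 kN.
Then T_BC = 1.23132 × 0.312776 = 0.3851 kN.

T_AC = 0.3128 kN, T_BC = 0.3851 kN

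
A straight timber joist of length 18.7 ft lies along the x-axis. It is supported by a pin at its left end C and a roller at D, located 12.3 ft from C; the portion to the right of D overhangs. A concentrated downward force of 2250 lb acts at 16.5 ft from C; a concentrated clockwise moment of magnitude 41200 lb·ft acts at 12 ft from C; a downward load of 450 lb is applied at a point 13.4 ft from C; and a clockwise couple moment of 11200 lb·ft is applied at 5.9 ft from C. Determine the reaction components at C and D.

C_x = 0, C_y = -5069 lb, D_y = 7769 lb

Moments about C: D_y·12.3 − 2250·16.5 − 41200 − 450·13.4 − 11200 = 0 → D_y = 95555/12.3 = 7768.7 ≈ 7769 lb.
ΣF_y = 0: C_y + 7768.7 − 2250 − 450 = 0 → C_y = -5069 lb.
ΣF_x = 0: no horizontal applied forces, so C_x = 0.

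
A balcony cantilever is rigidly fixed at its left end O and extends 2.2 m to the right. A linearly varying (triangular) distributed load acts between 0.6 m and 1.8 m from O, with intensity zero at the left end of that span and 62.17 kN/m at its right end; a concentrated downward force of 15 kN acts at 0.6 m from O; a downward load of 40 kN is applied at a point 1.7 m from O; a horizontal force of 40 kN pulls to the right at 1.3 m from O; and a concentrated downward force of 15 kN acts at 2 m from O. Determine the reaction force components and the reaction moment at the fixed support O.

O_x = -40.00 kN, O_y = 107.3 kN, M_O = 159.2 kN·m

Resultant of the triangular load: ½ × 62.17 × 1.2 = 37.302 kN, acting at 1.4 m from O (one-third of the span from the peak).
ΣF_x = 0: O_x + 40 = 0 → O_x = -40.00 kN.
ΣF_y = 0: O_y − ½·62.17·1.2 − 15 − 40 − 15 = 0 → O_y = 107.3 kN.
ΣM about O: M_O − (½·62.17·1.2)·1.4 − 15·0.6 − 40·1.7 − 15·2 = 0 → M_O = 159.2 kN·m.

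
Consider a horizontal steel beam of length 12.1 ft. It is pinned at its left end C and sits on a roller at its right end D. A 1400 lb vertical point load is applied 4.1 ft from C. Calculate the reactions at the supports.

C_x = 0, C_y = 925.6 lb, D_y = 474.4 lb

ΣM about C: D_y·12.1 − 1400·4.1 = 0 → D_y = 5740/12.1 = 474.38 ≈ 474.4 lb.
ΣF_y = 0: C_y + 474.38 − 1400 = 0 → C_y = 925.6 lb.
ΣF_x = 0: no horizontal applied forces, so C_x = 0.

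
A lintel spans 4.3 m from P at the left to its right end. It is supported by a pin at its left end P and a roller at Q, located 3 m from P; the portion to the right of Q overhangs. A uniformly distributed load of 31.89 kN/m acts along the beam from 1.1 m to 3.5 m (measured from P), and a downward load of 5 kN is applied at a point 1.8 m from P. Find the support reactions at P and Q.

Resultant of the distributed load: 31.89 × 2.4 = 76.536 kN at 2.3 m from P.
ΣM about P: Q_y·3 − (31.89·2.4)·2.3 − 5·1.8 = 0 → Q_y = 185.0328/3 = 61.6776 ≈ 61.68 kN.
ΣF_y = 0: P_y + 61.6776 − 31.89·2.4 − 5 = 0 → P_y = 19.86 kN.
ΣF_x = 0: no horizontal applied forces, so P_x = 0.

P_x = 0, P_y = 19.86 kN, Q_y = 61.68 kN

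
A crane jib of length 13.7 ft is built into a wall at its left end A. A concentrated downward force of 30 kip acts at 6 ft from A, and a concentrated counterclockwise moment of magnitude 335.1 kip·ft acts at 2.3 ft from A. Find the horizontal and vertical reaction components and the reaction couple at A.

A_x = 0, A_y = 30.00 kip, M_A = -155.1 kip·ft

ΣF_x = 0: A_x = 0.
ΣF_y = 0: A_y − 30 = 0 → A_y = 30.00 kip.
ΣM about A: M_A − 30·6 + 335.1 = 0 → M_A = -155.1 kip·ft.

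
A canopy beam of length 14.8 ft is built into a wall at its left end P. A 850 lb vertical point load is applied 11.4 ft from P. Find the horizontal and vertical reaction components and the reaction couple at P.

ΣF_x = 0: P_x = 0.
ΣF_y = 0: P_y − 850 = 0 → P_y = 850.0 lb.
ΣM about P: M_P − 850·11.4 = 0 → M_P = 9690 lb·ft.

P_x = 0, P_y = 850.0 lb, M_P = 9690 lb·ft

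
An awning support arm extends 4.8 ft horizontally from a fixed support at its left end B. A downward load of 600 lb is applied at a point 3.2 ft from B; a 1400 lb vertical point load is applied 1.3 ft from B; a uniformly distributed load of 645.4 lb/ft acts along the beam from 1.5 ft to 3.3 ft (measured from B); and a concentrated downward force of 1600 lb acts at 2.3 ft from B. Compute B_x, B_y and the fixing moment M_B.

B_x = 0, B_y = 4762 lb, M_B = 10210 lb·ft

Resultant of the distributed load: 645.4 × 1.8 = 1161.72 lb at 2.4 ft from B.
ΣF_x = 0: B_x = 0.
ΣF_y = 0: B_y − 600 − 1400 − 645.4·1.8 − 1600 = 0 → B_y = 4762 lb.
ΣM about B: M_B − 600·3.2 − 1400·1.3 − (645.4·1.8)·2.4 − 1600·2.3 = 0 → M_B = 10210 lb·ft.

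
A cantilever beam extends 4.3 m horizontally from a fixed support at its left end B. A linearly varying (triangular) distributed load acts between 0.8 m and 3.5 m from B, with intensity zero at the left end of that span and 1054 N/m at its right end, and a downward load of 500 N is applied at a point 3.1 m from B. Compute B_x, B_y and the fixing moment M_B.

B_x = 0, B_y = 1923 N, M_B = 5250 N·m

Resultant of the triangular load: ½ × 1054 × 2.7 = 1422.9 N, acting at 2.6 m from B (one-third of the span from the peak).
ΣF_x = 0: B_x = 0.
ΣF_y = 0: B_y − ½·1054·2.7 − 500 = 0 → B_y = 1923 N.
ΣM about B: M_B − (½·1054·2.7)·2.6 − 500·3.1 = 0 → M_B = 5250 N·m.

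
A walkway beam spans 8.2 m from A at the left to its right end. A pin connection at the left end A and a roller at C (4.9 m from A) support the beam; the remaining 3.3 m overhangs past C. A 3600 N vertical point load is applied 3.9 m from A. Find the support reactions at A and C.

A_x = 0, A_y = 734.7 N, C_y = 2865 N

Moments about A: C_y·4.9 − 3600·3.9 = 0 → C_y = 14040/4.9 = 2865.31 ≈ 2865 N.
ΣF_y = 0: A_y + 2865.31 − 3600 = 0 → A_y = 734.7 N.
ΣF_x = 0: no horizontal applied forces, so A_x = 0.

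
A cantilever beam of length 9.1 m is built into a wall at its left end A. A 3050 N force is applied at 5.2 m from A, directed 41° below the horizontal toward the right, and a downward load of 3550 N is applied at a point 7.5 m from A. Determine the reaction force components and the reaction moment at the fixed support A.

A_x = -2302 N, A_y = 5551 N, M_A = 37030 N·m

ΣF_x = 0: A_x + 3050·cos41° = 0 → A_x = -2302 N.
ΣF_y = 0: A_y − 3050·sin41° − 3550 = 0 → A_y = 5551 N.
ΣM about A: M_A − 3050·sin41°·5.2 − 3550·7.5 = 0 → M_A = 37030 N·m.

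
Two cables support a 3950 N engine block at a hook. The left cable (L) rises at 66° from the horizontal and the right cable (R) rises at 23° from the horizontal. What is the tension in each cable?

T_L = 3637 N, T_R = 1607 N

ΣF_x = 0: −T_L·cos66° + T_R·cos23° = 0 → T_R = 0.441863·T_L.
ΣF_y = 0: T_L·sin66° + T_R·sin23° = 3950.
Substitute: T_L·(0.913545 + 0.441863·0.390731) = 3950 → T_L = 3636.55 ≈ 3637 N.
Then T_R = 0.441863 × 3636.55 = 1607 N.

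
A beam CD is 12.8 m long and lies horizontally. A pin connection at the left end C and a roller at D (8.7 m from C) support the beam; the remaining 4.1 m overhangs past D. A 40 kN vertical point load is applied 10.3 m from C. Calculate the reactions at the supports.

Taking moments about C: D_y·8.7 − 40·10.3 = 0 → D_y = 412/8.7 = 47.3563 ≈ 47.36 kN.
ΣF_y = 0: C_y + 47.3563 − 40 = 0 → C_y = -7.356 kN.
ΣF_x = 0: no horizontal applied forces, so C_x = 0.

C_x = 0, C_y = -7.356 kN, D_y = 47.36 kN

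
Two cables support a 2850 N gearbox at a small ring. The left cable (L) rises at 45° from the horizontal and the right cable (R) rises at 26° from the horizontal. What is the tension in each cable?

ΣF_x = 0: −T_L·cos45° + T_R·cos26° = 0 → T_R = 0.786728·T_L.
ΣF_y = 0: T_L·sin45° + T_R·sin26° = 2850.
Substitute: T_L·(0.707107 + 0.786728·0.438371) = 2850 → T_L = 2709.16 ≈ 2709 N.
Then T_R = 0.786728 × 2709.16 = 2131 N.

T_L = 2709 N, T_R = 2131 N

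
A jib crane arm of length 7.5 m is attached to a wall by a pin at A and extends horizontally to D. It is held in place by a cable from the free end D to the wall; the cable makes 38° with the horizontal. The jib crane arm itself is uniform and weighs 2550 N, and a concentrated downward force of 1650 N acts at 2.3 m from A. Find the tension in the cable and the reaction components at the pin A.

T = 2893 N, A_x = 2280 N, A_y = 2419 N

ΣM about A: T·sin38°·7.5 − 2550·3.75 − 1650·2.3 = 0 → T = 13357.5/(7.5·0.615661) = 2892.83 ≈ 2893 N.
ΣF_x = 0: A_x − T·cos38° = 0 → A_x = 2892.83 × 0.788011 = 2280 N.
ΣF_y = 0: A_y + T·sin38° − 2550 − 1650 = 0 → A_y = 4200 − 2892.83 × 0.615661 = 2419 N.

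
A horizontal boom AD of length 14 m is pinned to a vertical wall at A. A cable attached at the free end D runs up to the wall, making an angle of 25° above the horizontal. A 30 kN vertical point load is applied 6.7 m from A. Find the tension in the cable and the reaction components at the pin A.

T = 33.97 kN, A_x = 30.79 kN, A_y = 15.64 kN

ΣM about A: T·sin25°·14 − 30·6.7 = 0 → T = 201/(14·0.422618) = 33.9719 ≈ 33.97 kN.
ΣF_x = 0: A_x − T·cos25° = 0 → A_x = 33.9719 × 0.906308 = 30.79 kN.
ΣF_y = 0: A_y + T·sin25° − 30 = 0 → A_y = 30 − 33.9719 × 0.422618 = 15.64 kN.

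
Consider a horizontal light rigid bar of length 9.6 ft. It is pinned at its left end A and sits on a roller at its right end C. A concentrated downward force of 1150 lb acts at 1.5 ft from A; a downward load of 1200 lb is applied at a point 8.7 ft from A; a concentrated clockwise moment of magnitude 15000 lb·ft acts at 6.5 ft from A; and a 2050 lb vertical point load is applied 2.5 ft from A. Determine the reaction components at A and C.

A_x = 0, A_y = 1036 lb, C_y = 3364 lb

Taking moments about A: C_y·9.6 − 1150·1.5 − 1200·8.7 − 15000 − 2050·2.5 = 0 → C_y = 32290/9.6 = 3363.54 ≈ 3364 lb.
ΣF_y = 0: A_y + 3363.54 − 1150 − 1200 − 2050 = 0 → A_y = 1036 lb.
ΣF_x = 0: no horizontal applied forces, so A_x = 0.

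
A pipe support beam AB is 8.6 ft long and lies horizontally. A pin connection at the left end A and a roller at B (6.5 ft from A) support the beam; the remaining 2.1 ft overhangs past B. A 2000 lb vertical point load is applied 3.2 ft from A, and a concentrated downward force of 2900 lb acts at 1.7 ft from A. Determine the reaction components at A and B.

A_x = 0, A_y = 3157 lb, B_y = 1743 lb

ΣM about A: B_y·6.5 − 2000·3.2 − 2900·1.7 = 0 → B_y = 11330/6.5 = 1743.08 ≈ 1743 lb.
ΣF_y = 0: A_y + 1743.08 − 2000 − 2900 = 0 → A_y = 3157 lb.
ΣF_x = 0: no horizontal applied forces, so A_x = 0.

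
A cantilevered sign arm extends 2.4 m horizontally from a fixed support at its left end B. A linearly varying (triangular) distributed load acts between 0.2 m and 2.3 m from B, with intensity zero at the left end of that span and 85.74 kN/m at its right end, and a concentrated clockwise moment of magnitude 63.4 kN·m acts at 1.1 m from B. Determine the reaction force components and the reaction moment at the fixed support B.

Resultant of the triangular load: ½ × 85.74 × 2.1 = 90.027 kN, acting at 1.6 m from B (one-third of the span from the peak).
ΣF_x = 0: B_x = 0.
ΣF_y = 0: B_y − ½·85.74·2.1 = 0 → B_y = 90.03 kN.
ΣM about B: M_B − (½·85.74·2.1)·1.6 − 63.4 = 0 → M_B = 207.4 kN·m.

B_x = 0, B_y = 90.03 kN, M_B = 207.4 kN·m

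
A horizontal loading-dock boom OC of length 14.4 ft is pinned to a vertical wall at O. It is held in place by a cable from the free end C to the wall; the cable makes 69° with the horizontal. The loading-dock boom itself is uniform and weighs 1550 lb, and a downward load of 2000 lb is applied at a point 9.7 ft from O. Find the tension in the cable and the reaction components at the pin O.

T = 2273 lb, O_x = 814.6 lb, O_y = 1428 lb

ΣM about O: T·sin69°·14.4 − 1550·7.2 − 2000·9.7 = 0 → T = 30560/(14.4·0.93358) = 2273.21 ≈ 2273 lb.
ΣF_x = 0: O_x − T·cos69° = 0 → O_x = 2273.21 × 0.358368 = 814.6 lb.
ΣF_y = 0: O_y + T·sin69° − 1550 − 2000 = 0 → O_y = 3550 − 2273.21 × 0.93358 = 1428 lb.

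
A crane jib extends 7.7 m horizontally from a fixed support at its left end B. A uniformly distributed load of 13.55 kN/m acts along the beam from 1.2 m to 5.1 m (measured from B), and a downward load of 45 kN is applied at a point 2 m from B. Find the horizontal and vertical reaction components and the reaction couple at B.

Resultant of the distributed load: 13.55 × 3.9 = 52.845 kN at 3.15 m from B.
ΣF_x = 0: B_x = 0.
ΣF_y = 0: B_y − 13.55·3.9 − 45 = 0 → B_y = 97.84 kN.
ΣM about B: M_B − (13.55·3.9)·3.15 − 45·2 = 0 → M_B = 256.5 kN·m.

B_x = 0, B_y = 97.84 kN, M_B = 256.5 kN·m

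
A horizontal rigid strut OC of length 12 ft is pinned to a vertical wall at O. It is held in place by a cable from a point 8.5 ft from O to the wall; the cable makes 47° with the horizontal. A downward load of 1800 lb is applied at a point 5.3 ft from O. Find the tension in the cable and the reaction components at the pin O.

ΣM about O: T·sin47°·8.5 − 1800·5.3 = 0 → T = 9540/(8.5·0.731354) = 1534.62 ≈ 1535 lb.
ΣF_x = 0: O_x − T·cos47° = 0 → O_x = 1534.62 × 0.681998 = 1047 lb.
ΣF_y = 0: O_y + T·sin47° − 1800 = 0 → O_y = 1800 − 1534.62 × 0.731354 = 677.6 lb.

T = 1535 lb, O_x = 1047 lb, O_y = 677.6 lb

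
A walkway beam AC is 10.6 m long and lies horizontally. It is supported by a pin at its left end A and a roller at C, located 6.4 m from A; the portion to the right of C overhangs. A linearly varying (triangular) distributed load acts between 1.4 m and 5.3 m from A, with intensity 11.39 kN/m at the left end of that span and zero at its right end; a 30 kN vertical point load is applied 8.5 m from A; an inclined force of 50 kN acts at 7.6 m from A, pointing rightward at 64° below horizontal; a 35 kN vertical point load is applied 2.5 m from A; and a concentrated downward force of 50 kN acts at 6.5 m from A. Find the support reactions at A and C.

Resultant of the triangular load: ½ × 11.39 × 3.9 = 22.2105 kN, acting at 2.7 m from A (one-third of the span from the peak).
Taking moments about A: C_y·6.4 − (½·11.39·3.9)·2.7 − 30·8.5 − 50·sin64°·7.6 − 35·2.5 − 50·6.5 = 0 → C_y = 1069.01/6.4 = 167.033 ≈ 167.0 kN.
ΣF_y = 0: A_y + 167.033 − ½·11.39·3.9 − 30 − 50·sin64° − 35 − 50 = 0 → A_y = 15.12 kN.
ΣF_x = 0: A_x + 50·cos64° = 0 → A_x = -21.92 kN.

A_x = -21.92 kN, A_y = 15.12 kN, C_y = 167.0 kN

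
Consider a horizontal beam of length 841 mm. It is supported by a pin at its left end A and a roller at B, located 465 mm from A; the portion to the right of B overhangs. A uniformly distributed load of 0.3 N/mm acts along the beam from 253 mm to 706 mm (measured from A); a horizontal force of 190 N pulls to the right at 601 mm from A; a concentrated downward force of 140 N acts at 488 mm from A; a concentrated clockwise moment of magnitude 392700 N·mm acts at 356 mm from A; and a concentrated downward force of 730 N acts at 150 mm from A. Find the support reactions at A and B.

Resultant of the distributed load: 0.3 × 453 = 135.9 N at 479.5 mm from A.
Taking moments about A: B_y·465 − (0.3·453)·479.5 − 140·488 − 392700 − 730·150 = 0 → B_y = 635684.05/465 = 1367.06 ≈ 1367 N.
ΣF_y = 0: A_y + 1367.06 − 0.3·453 − 140 − 730 = 0 → A_y = -361.2 N.
ΣF_x = 0: A_x + 190 = 0 → A_x = -190.0 N.

A_x = -190.0 N, A_y = -361.2 N, B_y = 1367 N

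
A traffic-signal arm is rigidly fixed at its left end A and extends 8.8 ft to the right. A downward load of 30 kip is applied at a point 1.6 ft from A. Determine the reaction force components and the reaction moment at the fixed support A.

ΣF_x = 0: A_x = 0.
ΣF_y = 0: A_y − 30 = 0 → A_y = 30.00 kip.
ΣM about A: M_A − 30·1.6 = 0 → M_A = 48.00 kip·ft.

A_x = 0, A_y = 30.00 kip, M_A = 48.00 kip·ft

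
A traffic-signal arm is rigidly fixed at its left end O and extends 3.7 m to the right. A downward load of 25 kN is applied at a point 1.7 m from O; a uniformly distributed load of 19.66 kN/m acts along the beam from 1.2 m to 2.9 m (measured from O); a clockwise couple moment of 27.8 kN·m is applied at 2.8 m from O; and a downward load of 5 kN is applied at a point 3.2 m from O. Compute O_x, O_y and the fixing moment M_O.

O_x = 0, O_y = 63.42 kN, M_O = 154.8 kN·m

Resultant of the distributed load: 19.66 × 1.7 = 33.422 kN at 2.05 m from O.
ΣF_x = 0: O_x = 0.
ΣF_y = 0: O_y − 25 − 19.66·1.7 − 5 = 0 → O_y = 63.42 kN.
ΣM about O: M_O − 25·1.7 − (19.66·1.7)·2.05 − 27.8 − 5·3.2 = 0 → M_O = 154.8 kN·m.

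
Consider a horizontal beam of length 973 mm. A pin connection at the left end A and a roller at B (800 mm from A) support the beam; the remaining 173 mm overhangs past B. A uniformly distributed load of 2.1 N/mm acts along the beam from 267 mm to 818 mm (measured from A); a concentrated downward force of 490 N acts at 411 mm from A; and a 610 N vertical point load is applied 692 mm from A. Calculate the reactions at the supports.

Resultant of the distributed load: 2.1 × 551 = 1157.1 N at 542.5 mm from A.
Taking moments about A: B_y·800 − (2.1·551)·542.5 − 490·411 − 610·692 = 0 → B_y = 1251236.75/800 = 1564.05 ≈ 1564 N.
ΣF_y = 0: A_y + 1564.05 − 2.1·551 − 490 − 610 = 0 → A_y = 693.1 N.
ΣF_x = 0: no horizontal applied forces, so A_x = 0.

A_x = 0, A_y = 693.1 N, B_y = 1564 N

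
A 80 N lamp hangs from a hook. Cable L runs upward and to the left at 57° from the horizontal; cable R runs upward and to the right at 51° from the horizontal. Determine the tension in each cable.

ΣF_x = 0: −T_L·cos57° + T_R·cos51° = 0 → T_R = 0.86544·T_L.
ΣF_y = 0: T_L·sin57° + T_R·sin51° = 80.
Substitute: T_L·(0.838671 + 0.86544·0.777146) = 80 → T_L = 52.9365 ≈ 52.94 N.
Then T_R = 0.86544 × 52.9365 = 45.81 N.

T_L = 52.94 N, T_R = 45.81 N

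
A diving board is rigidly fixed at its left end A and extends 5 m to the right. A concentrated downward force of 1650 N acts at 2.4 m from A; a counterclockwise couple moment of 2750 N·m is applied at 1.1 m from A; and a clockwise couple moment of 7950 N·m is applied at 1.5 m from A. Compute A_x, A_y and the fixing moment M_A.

A_x = 0, A_y = 1650 N, M_A = 9160 N·m

ΣF_x = 0: A_x = 0.
ΣF_y = 0: A_y − 1650 = 0 → A_y = 1650 N.
ΣM about A: M_A − 1650·2.4 + 2750 − 7950 = 0 → M_A = 9160 N·m.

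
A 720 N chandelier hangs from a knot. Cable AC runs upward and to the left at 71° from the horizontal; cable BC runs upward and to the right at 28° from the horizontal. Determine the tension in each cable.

ΣF_x = 0: −T_AC·cos71° + T_BC·cos28° = 0 → T_BC = 0.368729·T_AC.
ΣF_y = 0: T_AC·sin71° + T_BC·sin28° = 720.
Substitute: T_AC·(0.945519 + 0.368729·0.469472) = 720 → T_AC = 643.646 ≈ 643.6 N.
Then T_BC = 0.368729 × 643.646 = 237.3 N.

T_AC = 643.6 N, T_BC = 237.3 N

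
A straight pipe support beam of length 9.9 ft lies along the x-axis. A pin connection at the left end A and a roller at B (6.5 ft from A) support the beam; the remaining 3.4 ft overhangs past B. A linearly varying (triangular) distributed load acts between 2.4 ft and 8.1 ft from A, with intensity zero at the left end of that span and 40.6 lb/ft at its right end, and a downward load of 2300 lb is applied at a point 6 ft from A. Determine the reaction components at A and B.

Resultant of the triangular load: ½ × 40.6 × 5.7 = 115.71 lb, acting at 6.2 ft from A (one-third of the span from the peak).
ΣM about A: B_y·6.5 − (½·40.6·5.7)·6.2 − 2300·6 = 0 → B_y = 14517.402/6.5 = 2233.45 ≈ 2233 lb.
ΣF_y = 0: A_y + 2233.45 − ½·40.6·5.7 − 2300 = 0 → A_y = 182.3 lb.
ΣF_x = 0: no horizontal applied forces, so A_x = 0.

A_x = 0, A_y = 182.3 lb, B_y = 2233 lb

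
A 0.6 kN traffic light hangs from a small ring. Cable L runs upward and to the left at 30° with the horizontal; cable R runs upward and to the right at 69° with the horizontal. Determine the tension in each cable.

ΣF_x = 0: −T_L·cos30° + T_R·cos69° = 0 → T_R = 2.41658·T_L.
ΣF_y = 0: T_L·sin30° + T_R·sin69° = 0.6.
Substitute: T_L·(0.5 + 2.41658·0.93358) = 0.6 → T_L = 0.217701 ≈ 0.2177 kN.
Then T_R = 2.41658 × 0.217701 = 0.5261 kN.

T_L = 0.2177 kN, T_R = 0.5261 kN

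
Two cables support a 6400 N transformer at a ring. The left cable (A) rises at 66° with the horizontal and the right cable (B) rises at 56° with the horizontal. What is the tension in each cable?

T_A = 4220 N, T_B = 3070 N

ΣF_x = 0: −T_A·cos66° + T_B·cos56° = 0 → T_B = 0.727364·T_A.
ΣF_y = 0: T_A·sin66° + T_B·sin56° = 6400.
Substitute: T_A·(0.913545 + 0.727364·0.829038) = 6400 → T_A = 4220.08 ≈ 4220 N.
Then T_B = 0.727364 × 4220.08 = 3070 N.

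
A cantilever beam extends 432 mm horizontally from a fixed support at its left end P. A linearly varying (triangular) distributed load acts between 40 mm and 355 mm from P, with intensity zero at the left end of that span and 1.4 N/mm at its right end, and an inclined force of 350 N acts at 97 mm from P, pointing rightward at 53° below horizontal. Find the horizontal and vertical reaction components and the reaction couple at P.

P_x = -210.6 N, P_y = 500.0 N, M_P = 82240 N·mm

Resultant of the triangular load: ½ × 1.4 × 315 = 220.5 N, acting at 250 mm from P (one-third of the span from the peak).
ΣF_x = 0: P_x + 350·cos53° = 0 → P_x = -210.6 N.
ΣF_y = 0: P_y − ½·1.4·315 − 350·sin53° = 0 → P_y = 500.0 N.
ΣM about P: M_P − (½·1.4·315)·250 − 350·sin53°·97 = 0 → M_P = 82240 N·mm.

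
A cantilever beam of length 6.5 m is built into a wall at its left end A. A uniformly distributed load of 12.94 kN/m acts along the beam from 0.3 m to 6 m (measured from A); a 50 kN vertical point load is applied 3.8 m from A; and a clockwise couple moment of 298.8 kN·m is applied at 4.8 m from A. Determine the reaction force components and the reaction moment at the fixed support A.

A_x = 0, A_y = 123.8 kN, M_A = 721.1 kN·m

Resultant of the distributed load: 12.94 × 5.7 = 73.758 kN at 3.15 m from A.
ΣF_x = 0: A_x = 0.
ΣF_y = 0: A_y − 12.94·5.7 − 50 = 0 → A_y = 123.8 kN.
ΣM about A: M_A − (12.94·5.7)·3.15 − 50·3.8 − 298.8 = 0 → M_A = 721.1 kN·m.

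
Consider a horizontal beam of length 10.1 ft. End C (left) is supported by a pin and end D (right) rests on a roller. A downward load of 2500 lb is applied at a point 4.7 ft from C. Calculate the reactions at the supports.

C_x = 0, C_y = 1337 lb, D_y = 1163 lb

ΣM about C: D_y·10.1 − 2500·4.7 = 0 → D_y = 11750/10.1 = 1163.37 ≈ 1163 lb.
ΣF_y = 0: C_y + 1163.37 − 2500 = 0 → C_y = 1337 lb.
ΣF_x = 0: no horizontal applied forces, so C_x = 0.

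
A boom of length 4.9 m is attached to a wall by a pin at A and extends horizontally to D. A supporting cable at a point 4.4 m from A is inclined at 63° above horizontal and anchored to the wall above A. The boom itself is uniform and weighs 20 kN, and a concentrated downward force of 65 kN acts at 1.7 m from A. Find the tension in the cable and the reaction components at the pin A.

T = 40.68 kN, A_x = 18.47 kN, A_y = 48.75 kN

ΣM about A: T·sin63°·4.4 − 20·2.45 − 65·1.7 = 0 → T = 159.5/(4.4·0.891007) = 40.6843 ≈ 40.68 kN.
ΣF_x = 0: A_x − T·cos63° = 0 → A_x = 40.6843 × 0.45399 = 18.47 kN.
ΣF_y = 0: A_y + T·sin63° − 20 − 65 = 0 → A_y = 85 − 40.6843 × 0.891007 = 48.75 kN.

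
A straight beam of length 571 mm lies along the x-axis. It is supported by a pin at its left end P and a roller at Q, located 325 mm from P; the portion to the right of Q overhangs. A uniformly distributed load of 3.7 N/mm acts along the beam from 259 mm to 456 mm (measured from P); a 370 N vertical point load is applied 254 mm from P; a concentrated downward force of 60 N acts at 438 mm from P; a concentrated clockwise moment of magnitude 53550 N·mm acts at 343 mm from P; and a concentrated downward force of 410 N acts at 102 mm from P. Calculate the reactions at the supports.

P_x = 0, P_y = 103.6 N, Q_y = 1465 N

Resultant of the distributed load: 3.7 × 197 = 728.9 N at 357.5 mm from P.
ΣM about P: Q_y·325 − (3.7·197)·357.5 − 370·254 − 60·438 − 53550 − 410·102 = 0 → Q_y = 476211.75/325 = 1465.27 ≈ 1465 N.
ΣF_y = 0: P_y + 1465.27 − 3.7·197 − 370 − 60 − 410 = 0 → P_y = 103.6 N.
ΣF_x = 0: no horizontal applied forces, so P_x = 0.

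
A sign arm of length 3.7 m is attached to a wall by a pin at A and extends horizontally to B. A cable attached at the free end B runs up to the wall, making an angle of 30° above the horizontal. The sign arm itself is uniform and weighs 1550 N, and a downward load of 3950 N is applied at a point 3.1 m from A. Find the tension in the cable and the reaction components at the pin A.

T = 8169 N, A_x = 7074 N, A_y = 1416 N

ΣM about A: T·sin30°·3.7 − 1550·1.85 − 3950·3.1 = 0 → T = 15112.5/(3.7·0.5) = 8168.92 ≈ 8169 N.
ΣF_x = 0: A_x − T·cos30° = 0 → A_x = 8168.92 × 0.866025 = 7074 N.
ΣF_y = 0: A_y + T·sin30° − 1550 − 3950 = 0 → A_y = 5500 − 8168.92 × 0.5 = 1416 N.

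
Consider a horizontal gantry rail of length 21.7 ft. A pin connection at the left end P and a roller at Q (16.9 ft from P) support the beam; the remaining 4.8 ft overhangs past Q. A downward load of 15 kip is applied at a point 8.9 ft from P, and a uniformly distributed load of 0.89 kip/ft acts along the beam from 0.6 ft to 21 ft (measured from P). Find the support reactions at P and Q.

P_x = 0, P_y = 13.65 kip, Q_y = 19.50 kip

Resultant of the distributed load: 0.89 × 20.4 = 18.156 kip at 10.8 ft from P.
Taking moments about P: Q_y·16.9 − 15·8.9 − (0.89·20.4)·10.8 = 0 → Q_y = 329.5848/16.9 = 19.5021 ≈ 19.50 kip.
ΣF_y = 0: P_y + 19.5021 − 15 − 0.89·20.4 = 0 → P_y = 13.65 kip.
ΣF_x = 0: no horizontal applied forces, so P_x = 0.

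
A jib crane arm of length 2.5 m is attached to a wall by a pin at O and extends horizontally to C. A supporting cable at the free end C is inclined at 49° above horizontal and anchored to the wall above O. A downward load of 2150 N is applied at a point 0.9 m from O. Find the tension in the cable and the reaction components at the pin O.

T = 1026 N, O_x = 672.8 N, O_y = 1376 N

ΣM about O: T·sin49°·2.5 − 2150·0.9 = 0 → T = 1935/(2.5·0.75471) = 1025.56 ≈ 1026 N.
ΣF_x = 0: O_x − T·cos49° = 0 → O_x = 1025.56 × 0.656059 = 672.8 N.
ΣF_y = 0: O_y + T·sin49° − 2150 = 0 → O_y = 2150 − 1025.56 × 0.75471 = 1376 N.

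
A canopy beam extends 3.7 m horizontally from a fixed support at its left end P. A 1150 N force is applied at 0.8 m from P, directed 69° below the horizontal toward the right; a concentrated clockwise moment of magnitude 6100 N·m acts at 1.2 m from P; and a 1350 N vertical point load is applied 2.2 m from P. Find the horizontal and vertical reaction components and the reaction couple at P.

P_x = -412.1 N, P_y = 2424 N, M_P = 9929 N·m

ΣF_x = 0: P_x + 1150·cos69° = 0 → P_x = -412.1 N.
ΣF_y = 0: P_y − 1150·sin69° − 1350 = 0 → P_y = 2424 N.
ΣM about P: M_P − 1150·sin69°·0.8 − 6100 − 1350·2.2 = 0 → M_P = 9929 N·m.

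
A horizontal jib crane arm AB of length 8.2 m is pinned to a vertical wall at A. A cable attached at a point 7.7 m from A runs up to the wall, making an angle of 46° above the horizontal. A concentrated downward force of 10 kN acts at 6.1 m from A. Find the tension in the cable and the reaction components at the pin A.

T = 11.01 kN, A_x = 7.650 kN, A_y = 2.078 kN

ΣM about A: T·sin46°·7.7 − 10·6.1 = 0 → T = 61/(7.7·0.71934) = 11.013 ≈ 11.01 kN.
ΣF_x = 0: A_x − T·cos46° = 0 → A_x = 11.013 × 0.694658 = 7.650 kN.
ΣF_y = 0: A_y + T·sin46° − 10 = 0 → A_y = 10 − 11.013 × 0.71934 = 2.078 kN.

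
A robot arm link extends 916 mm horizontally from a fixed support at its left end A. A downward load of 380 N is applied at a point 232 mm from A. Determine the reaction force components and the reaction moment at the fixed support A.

A_x = 0, A_y = 380.0 N, M_A = 88160 N·mm

ΣF_x = 0: A_x = 0.
ΣF_y = 0: A_y − 380 = 0 → A_y = 380.0 N.
ΣM about A: M_A − 380·232 = 0 → M_A = 88160 N·mm.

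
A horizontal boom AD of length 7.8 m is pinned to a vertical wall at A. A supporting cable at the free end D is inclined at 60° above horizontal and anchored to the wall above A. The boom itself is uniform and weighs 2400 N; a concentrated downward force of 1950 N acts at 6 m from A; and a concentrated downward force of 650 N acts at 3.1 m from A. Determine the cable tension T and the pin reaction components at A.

ΣM about A: T·sin60°·7.8 − 2400·3.9 − 1950·6 − 650·3.1 = 0 → T = 23075/(7.8·0.866025) = 3415.99 ≈ 3416 N.
ΣF_x = 0: A_x − T·cos60° = 0 → A_x = 3415.99 × 0.5 = 1708 N.
ΣF_y = 0: A_y + T·sin60° − 2400 − 1950 − 650 = 0 → A_y = 5000 − 3415.99 × 0.866025 = 2042 N.

T = 3416 N, A_x = 1708 N, A_y = 2042 N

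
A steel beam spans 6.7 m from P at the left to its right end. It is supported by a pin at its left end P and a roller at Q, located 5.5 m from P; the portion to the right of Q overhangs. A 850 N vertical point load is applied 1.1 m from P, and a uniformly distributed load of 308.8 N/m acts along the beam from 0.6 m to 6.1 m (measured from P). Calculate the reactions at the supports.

Resultant of the distributed load: 308.8 × 5.5 = 1698.4 N at 3.35 m from P.
Moments about P: Q_y·5.5 − 850·1.1 − (308.8·5.5)·3.35 = 0 → Q_y = 6624.64/5.5 = 1204.48 ≈ 1204 N.
ΣF_y = 0: P_y + 1204.48 − 850 − 308.8·5.5 = 0 → P_y = 1344 N.
ΣF_x = 0: no horizontal applied forces, so P_x = 0.

P_x = 0, P_y = 1344 N, Q_y = 1204 N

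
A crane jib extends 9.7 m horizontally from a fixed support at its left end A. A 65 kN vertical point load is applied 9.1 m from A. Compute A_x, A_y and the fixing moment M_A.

A_x = 0, A_y = 65.00 kN, M_A = 591.5 kN·m

ΣF_x = 0: A_x = 0.
ΣF_y = 0: A_y − 65 = 0 → A_y = 65.00 kN.
ΣM about A: M_A − 65·9.1 = 0 → M_A = 591.5 kN·m.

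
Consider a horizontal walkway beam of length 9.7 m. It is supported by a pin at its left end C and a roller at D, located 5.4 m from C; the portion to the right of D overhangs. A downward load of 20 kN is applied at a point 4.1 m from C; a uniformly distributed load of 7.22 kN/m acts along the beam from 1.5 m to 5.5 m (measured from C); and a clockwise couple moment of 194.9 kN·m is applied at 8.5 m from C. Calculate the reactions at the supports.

C_x = 0, C_y = -21.12 kN, D_y = 70.00 kN

Resultant of the distributed load: 7.22 × 4 = 28.88 kN at 3.5 m from C.
Moments about C: D_y·5.4 − 20·4.1 − (7.22·4)·3.5 − 194.9 = 0 → D_y = 377.98/5.4 = 69.9963 ≈ 70.00 kN.
ΣF_y = 0: C_y + 69.9963 − 20 − 7.22·4 = 0 → C_y = -21.12 kN.
ΣF_x = 0: no horizontal applied forces, so C_x = 0.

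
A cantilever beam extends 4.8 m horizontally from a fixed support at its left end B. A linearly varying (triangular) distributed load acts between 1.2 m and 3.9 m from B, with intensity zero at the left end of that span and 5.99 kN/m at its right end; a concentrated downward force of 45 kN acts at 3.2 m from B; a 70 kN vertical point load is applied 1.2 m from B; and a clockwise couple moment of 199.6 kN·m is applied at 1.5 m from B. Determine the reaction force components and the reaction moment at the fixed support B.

Resultant of the triangular load: ½ × 5.99 × 2.7 = 8.0865 kN, acting at 3 m from B (one-third of the span from the peak).
ΣF_x = 0: B_x = 0.
ΣF_y = 0: B_y − ½·5.99·2.7 − 45 − 70 = 0 → B_y = 123.1 kN.
ΣM about B: M_B − (½·5.99·2.7)·3 − 45·3.2 − 70·1.2 − 199.6 = 0 → M_B = 451.9 kN·m.

B_x = 0, B_y = 123.1 kN, M_B = 451.9 kN·m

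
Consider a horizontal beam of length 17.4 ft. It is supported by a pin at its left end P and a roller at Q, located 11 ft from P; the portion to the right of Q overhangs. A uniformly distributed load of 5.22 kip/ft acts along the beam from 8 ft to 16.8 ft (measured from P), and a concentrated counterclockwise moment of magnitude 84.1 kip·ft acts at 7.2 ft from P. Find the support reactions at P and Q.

P_x = 0, P_y = 1.799 kip, Q_y = 44.14 kip

Resultant of the distributed load: 5.22 × 8.8 = 45.936 kip at 12.4 ft from P.
Taking moments about P: Q_y·11 − (5.22·8.8)·12.4 + 84.1 = 0 → Q_y = 485.5064/11 = 44.1369 ≈ 44.14 kip.
ΣF_y = 0: P_y + 44.1369 − 5.22·8.8 = 0 → P_y = 1.799 kip.
ΣF_x = 0: no horizontal applied forces, so P_x = 0.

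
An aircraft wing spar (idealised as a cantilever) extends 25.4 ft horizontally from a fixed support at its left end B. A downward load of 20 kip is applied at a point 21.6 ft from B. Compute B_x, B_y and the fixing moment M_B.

B_x = 0, B_y = 20.00 kip, M_B = 432.0 kip·ft

ΣF_x = 0: B_x = 0.
ΣF_y = 0: B_y − 20 = 0 → B_y = 20.00 kip.
ΣM about B: M_B − 20·21.6 = 0 → M_B = 432.0 kip·ft.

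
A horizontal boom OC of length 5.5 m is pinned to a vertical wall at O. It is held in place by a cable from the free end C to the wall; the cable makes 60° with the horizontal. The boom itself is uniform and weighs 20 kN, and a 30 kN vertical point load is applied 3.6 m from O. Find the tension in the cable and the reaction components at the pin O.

ΣM about O: T·sin60°·5.5 − 20·2.75 − 30·3.6 = 0 → T = 163/(5.5·0.866025) = 34.2211 ≈ 34.22 kN.
ΣF_x = 0: O_x − T·cos60° = 0 → O_x = 34.2211 × 0.5 = 17.11 kN.
ΣF_y = 0: O_y + T·sin60° − 20 − 30 = 0 → O_y = 50 − 34.2211 × 0.866025 = 20.36 kN.

T = 34.22 kN, O_x = 17.11 kN, O_y = 20.36 kN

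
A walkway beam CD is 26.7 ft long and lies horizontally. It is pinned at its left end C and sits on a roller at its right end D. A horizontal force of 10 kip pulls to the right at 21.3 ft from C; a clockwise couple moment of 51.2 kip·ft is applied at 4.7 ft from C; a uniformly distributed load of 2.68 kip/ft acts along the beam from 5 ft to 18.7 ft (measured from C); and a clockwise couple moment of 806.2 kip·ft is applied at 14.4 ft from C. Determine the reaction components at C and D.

Resultant of the distributed load: 2.68 × 13.7 = 36.716 kip at 11.85 ft from C.
Moments about C: D_y·26.7 − 51.2 − (2.68·13.7)·11.85 − 806.2 = 0 → D_y = 1292.4846/26.7 = 48.4077 ≈ 48.41 kip.
ΣF_y = 0: C_y + 48.4077 − 2.68·13.7 = 0 → C_y = -11.69 kip.
ΣF_x = 0: C_x + 10 = 0 → C_x = -10.00 kip.

C_x = -10.00 kip, C_y = -11.69 kip, D_y = 48.41 kip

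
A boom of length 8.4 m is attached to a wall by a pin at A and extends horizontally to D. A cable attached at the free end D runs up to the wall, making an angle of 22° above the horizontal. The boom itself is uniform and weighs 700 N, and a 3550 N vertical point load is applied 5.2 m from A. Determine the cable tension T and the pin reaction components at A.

T = 6801 N, A_x = 6306 N, A_y = 1702 N

ΣM about A: T·sin22°·8.4 − 700·4.2 − 3550·5.2 = 0 → T = 21400/(8.4·0.374607) = 6800.78 ≈ 6801 N.
ΣF_x = 0: A_x − T·cos22° = 0 → A_x = 6800.78 × 0.927184 = 6306 N.
ΣF_y = 0: A_y + T·sin22° − 700 − 3550 = 0 → A_y = 4250 − 6800.78 × 0.374607 = 1702 N.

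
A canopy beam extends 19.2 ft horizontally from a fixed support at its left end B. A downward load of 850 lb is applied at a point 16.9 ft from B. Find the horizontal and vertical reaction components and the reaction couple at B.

ΣF_x = 0: B_x = 0.
ΣF_y = 0: B_y − 850 = 0 → B_y = 850.0 lb.
ΣM about B: M_B − 850·16.9 = 0 → M_B = 14360 lb·ft.

B_x = 0, B_y = 850.0 lb, M_B = 14360 lb·ft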